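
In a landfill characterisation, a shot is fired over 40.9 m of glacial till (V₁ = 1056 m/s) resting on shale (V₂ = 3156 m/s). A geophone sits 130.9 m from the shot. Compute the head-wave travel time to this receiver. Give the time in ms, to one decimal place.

114.5 ms

t = x/V₂ + 2h·√(V₂²−V₁²)/(V₁V₂).
√(V₂²−V₁²) = √(3156²−1056²) = 2974.1 m/s; delay term = 2·40.9·2974.1/(1056·3156) = 0.07300 s.
t = 130.9/3156 + 0.07300 = 0.11447 s.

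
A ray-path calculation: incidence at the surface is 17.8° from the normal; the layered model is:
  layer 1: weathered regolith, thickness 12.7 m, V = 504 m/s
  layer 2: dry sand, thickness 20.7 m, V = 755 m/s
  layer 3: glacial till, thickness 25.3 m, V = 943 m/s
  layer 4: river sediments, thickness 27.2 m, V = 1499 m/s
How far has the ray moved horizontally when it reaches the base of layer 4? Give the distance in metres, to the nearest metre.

Ray parameter p = sin 17.8° / 504 m/s = 6.0654e-04 s/m.
Layer 1: θ = 17.80°; offset = 12.7·tan 17.80° = 4.078 m.
Layer 2: sin θ = p·755 = 0.4579 → θ = 27.25°; offset = 20.7·tan 27.25° = 10.663 m.
Layer 3: sin θ = p·943 = 0.5720 → θ = 34.89°; offset = 25.3·tan 34.89° = 17.641 m.
Layer 4: sin θ = p·1499 = 0.9092 → θ = 65.40°; offset = 27.2·tan 65.40° = 59.397 m.
Summing the layer offsets gives 91.779 m.

92 m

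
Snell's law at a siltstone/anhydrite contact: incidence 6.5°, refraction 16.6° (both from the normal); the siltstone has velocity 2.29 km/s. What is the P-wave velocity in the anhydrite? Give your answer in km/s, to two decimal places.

5.78 km/s

sin 6.5° = 0.1132; sin 16.6° = 0.2857.
V₂ = V₁·(sin θ₂/sin θ₁) = 2.29·(0.2857/0.1132) = 5.78 km/s.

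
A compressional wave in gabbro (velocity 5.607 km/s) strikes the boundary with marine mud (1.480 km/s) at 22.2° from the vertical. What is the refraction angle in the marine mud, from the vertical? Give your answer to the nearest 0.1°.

5.7°

Snell's law: sin θ₂ = (V₂/V₁)·sin θ₁ = (1.480/5.607)·sin 22.2° = 0.0997.
θ₂ = arcsin 0.0997 = 5.72° from the normal.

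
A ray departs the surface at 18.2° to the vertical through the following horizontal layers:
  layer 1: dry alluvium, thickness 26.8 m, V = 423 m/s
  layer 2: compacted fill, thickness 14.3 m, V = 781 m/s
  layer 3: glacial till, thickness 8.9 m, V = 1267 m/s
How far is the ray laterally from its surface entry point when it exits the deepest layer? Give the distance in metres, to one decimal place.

Ray parameter p = sin 18.2° / 423 m/s = 7.3838e-04 s/m.
Layer 1: θ = 18.20°; offset = 26.8·tan 18.20° = 8.811 m.
Layer 2: sin θ = p·781 = 0.5767 → θ = 35.22°; offset = 14.3·tan 35.22° = 10.094 m.
Layer 3: sin θ = p·1267 = 0.9355 → θ = 69.31°; offset = 8.9·tan 69.31° = 23.570 m.
Σ offsets = 42.475 m.

42.5 m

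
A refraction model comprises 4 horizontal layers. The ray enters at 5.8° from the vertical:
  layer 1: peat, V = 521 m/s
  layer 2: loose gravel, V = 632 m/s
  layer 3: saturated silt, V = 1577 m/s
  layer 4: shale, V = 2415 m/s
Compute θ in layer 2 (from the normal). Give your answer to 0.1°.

Ray parameter p = sin 5.8° / 521 = 1.9397e-04 s/m.
sin θ_2 = p·V_2 = 1.9397e-04 × 632 = 0.1226.
θ_2 = 7.04° from the vertical.

7.0°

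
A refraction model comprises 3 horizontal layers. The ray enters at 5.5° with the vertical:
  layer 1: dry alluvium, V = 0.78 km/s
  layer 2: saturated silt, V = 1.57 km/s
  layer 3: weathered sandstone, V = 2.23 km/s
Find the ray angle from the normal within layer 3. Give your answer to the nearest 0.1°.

15.9°

Snell's law across each interface conserves sin θ / V, so sin θ_3 = V_3·sin θ₁/V₁.
sin θ_3 = 2.23 × sin 5.5° / 0.78 = 0.2740.
θ_3 = arcsin 0.2740 = 15.90°.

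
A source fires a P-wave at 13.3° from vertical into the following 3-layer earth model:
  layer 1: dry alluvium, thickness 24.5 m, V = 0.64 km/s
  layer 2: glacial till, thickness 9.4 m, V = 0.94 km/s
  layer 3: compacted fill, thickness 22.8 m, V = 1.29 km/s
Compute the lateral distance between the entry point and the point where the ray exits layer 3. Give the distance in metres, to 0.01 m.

21.10 m

Apply Snell's law at each interface; in layer i the horizontal offset is hᵢ·tan θᵢ.
Layer 1: θ = 13.30°; offset = 24.5·tan 13.30° = 5.7916 m.
Layer 2: sin θ = 0.94·sin 13.3°/0.64 = 0.3379, θ = 19.75°; offset = 9.4·tan 19.75° = 3.3746 m.
Layer 3: sin θ = 1.29·sin 13.3°/0.64 = 0.4637, θ = 27.63°; offset = 22.8·tan 27.63° = 11.9326 m.
Σ offsets = 21.0987 m.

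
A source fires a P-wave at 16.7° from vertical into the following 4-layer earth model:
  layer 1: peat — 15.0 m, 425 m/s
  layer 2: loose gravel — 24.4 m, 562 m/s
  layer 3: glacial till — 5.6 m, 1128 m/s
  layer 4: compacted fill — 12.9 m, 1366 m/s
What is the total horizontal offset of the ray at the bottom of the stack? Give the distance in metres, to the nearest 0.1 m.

p = sin θ₁/V₁ = sin 16.7°/425 = 6.7614e-04 s/m is conserved through the stack.
Layer 1: θ = 16.70°; offset = 15.0·tan 16.70° = 4.500 m.
Layer 2: sin θ = p·562 = 0.3800 → θ = 22.33°; offset = 24.4·tan 22.33° = 10.024 m.
Layer 3: sin θ = p·1128 = 0.7627 → θ = 49.70°; offset = 5.6·tan 49.70° = 6.604 m.
Layer 4: sin θ = p·1366 = 0.9236 → θ = 67.46°; offset = 12.9·tan 67.46° = 31.082 m.
Σ offsets = 52.209 m.

52.2 m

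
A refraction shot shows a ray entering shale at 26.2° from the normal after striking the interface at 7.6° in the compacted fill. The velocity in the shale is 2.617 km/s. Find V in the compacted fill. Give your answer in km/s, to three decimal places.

Snell's law: sin 7.6°/V₁ = sin 26.2°/V₂.
V₁ = V₂·sin 7.6°/sin 26.2° = 2.617 × 0.2996 = 0.784 km/s.

0.784 km/s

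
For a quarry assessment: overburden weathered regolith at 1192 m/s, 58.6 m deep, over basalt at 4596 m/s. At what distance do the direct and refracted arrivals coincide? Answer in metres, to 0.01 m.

x_cross = 2h·√((V₂+V₁)/(V₂−V₁)).
(V₂+V₁)/(V₂−V₁) = (4596+1192)/(4596−1192) = 1.7004; √ = 1.3040.
x_cross = 2·58.6·1.3040 = 152.83 m.

152.83 m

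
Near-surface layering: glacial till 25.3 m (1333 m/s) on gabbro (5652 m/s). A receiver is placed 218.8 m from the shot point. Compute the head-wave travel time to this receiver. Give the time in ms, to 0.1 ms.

θ_c = arcsin(V₁/V₂) = arcsin(1333/5652) = 13.64°, cos θ_c = 0.9718.
Intercept time tᵢ = 2h cos θ_c / V₁ = 2·25.3·0.9718/1333 = 0.03689 s.
t = x/V₂ + tᵢ = 218.8/5652 + 0.03689 = 0.07560 s.

75.6 ms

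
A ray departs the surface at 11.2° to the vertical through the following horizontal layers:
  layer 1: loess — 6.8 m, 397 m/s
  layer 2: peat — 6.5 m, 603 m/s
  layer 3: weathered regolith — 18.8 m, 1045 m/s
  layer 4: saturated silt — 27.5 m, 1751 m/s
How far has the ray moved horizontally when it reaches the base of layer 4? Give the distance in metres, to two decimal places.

60.21 m

Ray parameter p = sin 11.2° / 397 m/s = 4.8926e-04 s/m.
Layer 1: θ = 11.20°; offset = 6.8·tan 11.20° = 1.3464 m.
Layer 2: sin θ = p·603 = 0.2950 → θ = 17.16°; offset = 6.5·tan 17.16° = 2.0070 m.
Layer 3: sin θ = p·1045 = 0.5113 → θ = 30.75°; offset = 18.8·tan 30.75° = 11.1842 m.
Layer 4: sin θ = p·1751 = 0.8567 → θ = 58.95°; offset = 27.5·tan 58.95° = 45.6710 m.
Total horizontal offset = 60.2086 m.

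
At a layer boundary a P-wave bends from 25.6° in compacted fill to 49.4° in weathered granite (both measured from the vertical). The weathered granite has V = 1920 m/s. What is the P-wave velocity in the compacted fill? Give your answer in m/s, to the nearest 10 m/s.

1090 m/s

sin 25.6° = 0.4321; sin 49.4° = 0.7593.
V₁ = V₂·(sin θ₁/sin θ₂) = 1920·(0.4321/0.7593) = 1092.63 m/s.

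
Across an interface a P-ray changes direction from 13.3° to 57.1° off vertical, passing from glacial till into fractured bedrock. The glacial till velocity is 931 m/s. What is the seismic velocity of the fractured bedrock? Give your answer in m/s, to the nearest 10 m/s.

sin 13.3° = 0.2300; sin 57.1° = 0.8396.
V₂ = V₁·(sin θ₂/sin θ₁) = 931·(0.8396/0.2300) = 3397.90 m/s.

3400 m/s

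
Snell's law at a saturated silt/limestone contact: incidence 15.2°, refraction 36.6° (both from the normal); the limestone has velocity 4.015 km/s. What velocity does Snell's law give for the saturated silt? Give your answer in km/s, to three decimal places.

1.766 km/s

Snell's law: sin 15.2°/V₁ = sin 36.6°/V₂.
V₁ = V₂·sin 15.2°/sin 36.6° = 4.015 × 0.4397 = 1.766 km/s.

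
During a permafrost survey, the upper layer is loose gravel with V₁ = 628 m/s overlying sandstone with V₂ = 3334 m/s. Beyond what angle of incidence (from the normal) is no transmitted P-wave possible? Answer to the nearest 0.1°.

10.9°

Critical incidence: sin θ_c = V₁/V₂ = 628/3334 = 0.1884.
θ_c = arcsin 0.1884 = 10.86°.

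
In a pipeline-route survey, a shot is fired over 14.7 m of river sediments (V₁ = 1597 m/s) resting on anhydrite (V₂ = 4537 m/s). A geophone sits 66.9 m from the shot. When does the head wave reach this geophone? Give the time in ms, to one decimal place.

32.0 ms

t = x/V₂ + 2h·√(V₂²−V₁²)/(V₁V₂).
√(V₂²−V₁²) = √(4537²−1597²) = 4246.6 m/s; delay term = 2·14.7·4246.6/(1597·4537) = 0.01723 s.
t = 66.9/4537 + 0.01723 = 0.03198 s.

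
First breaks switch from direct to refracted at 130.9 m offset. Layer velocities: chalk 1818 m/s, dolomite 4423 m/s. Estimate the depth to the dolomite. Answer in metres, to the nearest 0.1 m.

x_cross = 2h·√((V₂+V₁)/(V₂−V₁)) → h = x_cross / (2·√((V₂+V₁)/(V₂−V₁))).
√((V₂+V₁)/(V₂−V₁)) = √((4423+1818)/(4423−1818)) = 1.5478.
h = 130.9 / (2·1.5478) = 42.29 m.

42.3 m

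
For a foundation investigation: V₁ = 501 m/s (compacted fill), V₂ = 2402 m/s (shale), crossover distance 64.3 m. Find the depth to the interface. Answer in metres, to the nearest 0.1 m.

x_cross = 2h·√((V₂+V₁)/(V₂−V₁)) → h = x_cross / (2·√((V₂+V₁)/(V₂−V₁))).
√((V₂+V₁)/(V₂−V₁)) = √((2402+501)/(2402−501)) = 1.2358.
h = 64.3 / (2·1.2358) = 26.02 m.

26.0 m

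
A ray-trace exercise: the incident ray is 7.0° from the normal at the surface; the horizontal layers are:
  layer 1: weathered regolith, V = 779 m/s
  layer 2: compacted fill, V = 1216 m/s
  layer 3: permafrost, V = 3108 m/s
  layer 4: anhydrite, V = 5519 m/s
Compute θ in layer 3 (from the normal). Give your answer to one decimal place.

29.1°

Snell's law across each interface conserves sin θ / V, so sin θ_3 = V_3·sin θ₁/V₁.
sin θ_3 = 3108 × sin 7.0° / 779 = 0.4862.
θ_3 = arcsin 0.4862 = 29.09°.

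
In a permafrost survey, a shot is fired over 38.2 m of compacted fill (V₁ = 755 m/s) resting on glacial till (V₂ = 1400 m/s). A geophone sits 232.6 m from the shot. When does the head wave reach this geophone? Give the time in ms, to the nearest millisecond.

θ_c = arcsin(V₁/V₂) = arcsin(755/1400) = 32.64°, cos θ_c = 0.8421.
Intercept time tᵢ = 2h cos θ_c / V₁ = 2·38.2·0.8421/755 = 0.08522 s.
t = x/V₂ + tᵢ = 232.6/1400 + 0.08522 = 0.25136 s.

251 ms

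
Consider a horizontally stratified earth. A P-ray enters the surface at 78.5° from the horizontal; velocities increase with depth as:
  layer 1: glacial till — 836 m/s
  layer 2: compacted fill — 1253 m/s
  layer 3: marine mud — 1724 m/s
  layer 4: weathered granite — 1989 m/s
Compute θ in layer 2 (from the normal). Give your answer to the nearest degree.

17°

From the normal: θ₁ = 90° − 78.5° = 11.5°.
Ray parameter p = sin 11.5° / 836 = 2.3848e-04 s/m.
sin θ_2 = p·V_2 = 2.3848e-04 × 1253 = 0.2988.
θ_2 = 17.39° from the vertical.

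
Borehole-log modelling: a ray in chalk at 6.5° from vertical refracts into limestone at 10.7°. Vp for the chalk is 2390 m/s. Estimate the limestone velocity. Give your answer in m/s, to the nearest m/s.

3920 m/s

sin 6.5° = 0.1132; sin 10.7° = 0.1857.
V₂ = V₁·(sin θ₂/sin θ₁) = 2390·(0.1857/0.1132) = 3919.88 m/s.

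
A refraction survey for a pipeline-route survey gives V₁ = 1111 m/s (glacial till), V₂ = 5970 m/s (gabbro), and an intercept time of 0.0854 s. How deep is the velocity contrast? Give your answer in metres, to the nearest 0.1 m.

h = tᵢ·V₁·V₂ / (2·√(V₂²−V₁²)).
√(V₂²−V₁²) = √(5970² − 1111²) = 5865.7 m/s.
h = 0.0854 s × 1111 × 5970 / (2 × 5865.7) = 48.28 m.

48.3 m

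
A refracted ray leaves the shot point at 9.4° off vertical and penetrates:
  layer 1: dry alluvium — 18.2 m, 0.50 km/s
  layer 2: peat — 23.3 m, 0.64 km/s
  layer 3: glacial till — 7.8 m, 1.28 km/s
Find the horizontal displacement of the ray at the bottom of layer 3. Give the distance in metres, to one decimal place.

Apply Snell's law at each interface; in layer i the horizontal offset is hᵢ·tan θᵢ.
Layer 1: θ = 9.40°; offset = 18.2·tan 9.40° = 3.013 m.
Layer 2: sin θ = 0.64·sin 9.4°/0.50 = 0.2091, θ = 12.07°; offset = 23.3·tan 12.07° = 4.981 m.
Layer 3: sin θ = 1.28·sin 9.4°/0.50 = 0.4181, θ = 24.72°; offset = 7.8·tan 24.72° = 3.590 m.
Summing the layer offsets gives 11.584 m.

11.6 m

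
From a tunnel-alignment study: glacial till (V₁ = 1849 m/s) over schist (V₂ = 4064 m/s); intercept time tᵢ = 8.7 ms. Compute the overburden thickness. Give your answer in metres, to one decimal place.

h = tᵢ·V₁·V₂ / (2·√(V₂²−V₁²)).
√(V₂²−V₁²) = √(4064² − 1849²) = 3619.0 m/s.
h = 0.0087 s × 1849 × 4064 / (2 × 3619.0) = 9.03 m.

9.0 m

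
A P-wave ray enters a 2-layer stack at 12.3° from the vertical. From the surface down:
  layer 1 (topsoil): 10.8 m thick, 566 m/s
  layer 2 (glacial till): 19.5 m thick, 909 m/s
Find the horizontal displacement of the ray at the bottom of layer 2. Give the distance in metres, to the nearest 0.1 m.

p = sin θ₁/V₁ = sin 12.3°/566 = 3.7638e-04 s/m is conserved through the stack.
Layer 1: θ = 12.30°; offset = 10.8·tan 12.30° = 2.355 m.
Layer 2: sin θ = p·909 = 0.3421 → θ = 20.01°; offset = 19.5·tan 20.01° = 7.100 m.
Σ offsets = 9.455 m.

9.5 m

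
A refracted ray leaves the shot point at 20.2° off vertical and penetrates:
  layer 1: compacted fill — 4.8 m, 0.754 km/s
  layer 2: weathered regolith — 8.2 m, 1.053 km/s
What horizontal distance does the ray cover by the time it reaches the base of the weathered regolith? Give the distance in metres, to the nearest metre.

p = sin θ₁/V₁ = sin 20.2°/0.754 = 4.5796e-01 s/km is conserved through the stack.
Layer 1: θ = 20.20°; offset = 4.8·tan 20.20° = 1.766 m.
Layer 2: sin θ = p·1.053 = 0.4822 → θ = 28.83°; offset = 8.2·tan 28.83° = 4.514 m.
Summing the layer offsets gives 6.280 m.

6 m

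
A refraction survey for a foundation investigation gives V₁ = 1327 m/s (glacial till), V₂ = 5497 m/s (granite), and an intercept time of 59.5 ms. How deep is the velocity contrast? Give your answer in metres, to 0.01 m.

40.68 m

h = tᵢ·V₁·V₂ / (2·√(V₂²−V₁²)).
√(V₂²−V₁²) = √(5497² − 1327²) = 5334.4 m/s.
h = 0.0595 s × 1327 × 5497 / (2 × 5334.4) = 40.68 m.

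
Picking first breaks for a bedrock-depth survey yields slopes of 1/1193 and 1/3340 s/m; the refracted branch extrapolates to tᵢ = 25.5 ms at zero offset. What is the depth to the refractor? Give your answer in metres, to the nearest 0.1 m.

θ_c = arcsin(1193/3340) = 20.93°; cos θ_c = 0.9340.
tᵢ = 2h cos θ_c/V₁ ⇒ h = tᵢ·V₁/(2 cos θ_c) = 0.0255·1193/(2·0.9340) = 16.29 m.

16.3 m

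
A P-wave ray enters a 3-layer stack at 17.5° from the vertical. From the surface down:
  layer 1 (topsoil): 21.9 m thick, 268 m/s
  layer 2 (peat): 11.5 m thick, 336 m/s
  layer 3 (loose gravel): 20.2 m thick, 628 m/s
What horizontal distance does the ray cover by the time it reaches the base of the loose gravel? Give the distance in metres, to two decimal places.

31.65 m

Apply Snell's law at each interface; in layer i the horizontal offset is hᵢ·tan θᵢ.
Layer 1: θ = 17.50°; offset = 21.9·tan 17.50° = 6.9050 m.
Layer 2: sin θ = 336·sin 17.5°/268 = 0.3770, θ = 22.15°; offset = 11.5·tan 22.15° = 4.6809 m.
Layer 3: sin θ = 628·sin 17.5°/268 = 0.7046, θ = 44.80°; offset = 20.2·tan 44.80° = 20.0597 m.
Summing the layer offsets gives 31.6457 m.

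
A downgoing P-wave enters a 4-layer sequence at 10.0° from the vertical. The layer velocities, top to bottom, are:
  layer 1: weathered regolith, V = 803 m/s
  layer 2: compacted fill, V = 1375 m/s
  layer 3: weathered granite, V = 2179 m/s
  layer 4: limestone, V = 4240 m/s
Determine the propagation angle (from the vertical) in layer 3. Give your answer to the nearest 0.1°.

Ray parameter p = sin 10.0° / 803 = 2.1625e-04 s/m.
sin θ_3 = p·V_3 = 2.1625e-04 × 2179 = 0.4712.
θ_3 = arcsin 0.4712 = 28.11°.

28.1°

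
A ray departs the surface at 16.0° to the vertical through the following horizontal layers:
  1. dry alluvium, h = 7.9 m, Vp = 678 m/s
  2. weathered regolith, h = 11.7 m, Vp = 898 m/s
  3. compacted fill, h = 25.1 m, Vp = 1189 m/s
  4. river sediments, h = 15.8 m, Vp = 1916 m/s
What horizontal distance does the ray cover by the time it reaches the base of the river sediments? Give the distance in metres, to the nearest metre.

Apply Snell's law at each interface; in layer i the horizontal offset is hᵢ·tan θᵢ.
Layer 1: θ = 16.00°; offset = 7.9·tan 16.00° = 2.265 m.
Layer 2: sin θ = 898·sin 16.0°/678 = 0.3651, θ = 21.41°; offset = 11.7·tan 21.41° = 4.588 m.
Layer 3: sin θ = 1189·sin 16.0°/678 = 0.4834, θ = 28.91°; offset = 25.1·tan 28.91° = 13.860 m.
Layer 4: sin θ = 1916·sin 16.0°/678 = 0.7789, θ = 51.16°; offset = 15.8·tan 51.16° = 19.626 m.
Total horizontal offset = 40.339 m.

40 m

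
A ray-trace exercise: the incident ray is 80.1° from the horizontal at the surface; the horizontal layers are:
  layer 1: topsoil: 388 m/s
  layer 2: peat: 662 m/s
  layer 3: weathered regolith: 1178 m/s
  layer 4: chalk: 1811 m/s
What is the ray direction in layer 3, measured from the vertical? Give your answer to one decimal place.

31.5°

From the normal: θ₁ = 90° − 80.1° = 9.9°.
Ray parameter p = sin 9.9° / 388 = 4.4312e-04 s/m.
sin θ_3 = p·V_3 = 4.4312e-04 × 1178 = 0.5220.
θ_3 = arcsin 0.5220 = 31.47°.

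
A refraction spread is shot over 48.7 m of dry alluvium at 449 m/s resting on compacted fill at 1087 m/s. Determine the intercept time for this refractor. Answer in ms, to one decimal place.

197.6 ms

tᵢ = 2h·√(V₂²−V₁²)/(V₁V₂).
√(V₂²−V₁²) = √(1087²−449²) = 989.9 m/s.
tᵢ = 2·48.7·989.9/(449·1087) = 0.19756 s.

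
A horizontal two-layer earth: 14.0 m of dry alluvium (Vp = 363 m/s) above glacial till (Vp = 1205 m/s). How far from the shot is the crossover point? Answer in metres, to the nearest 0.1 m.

x_cross = 2h·√((V₂+V₁)/(V₂−V₁)).
(V₂+V₁)/(V₂−V₁) = (1205+363)/(1205−363) = 1.8622; √ = 1.3646.
x_cross = 2·14.0·1.3646 = 38.21 m.

38.2 m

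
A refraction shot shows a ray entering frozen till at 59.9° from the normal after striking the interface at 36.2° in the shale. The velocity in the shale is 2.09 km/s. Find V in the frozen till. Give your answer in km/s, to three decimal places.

3.062 km/s

sin 36.2° = 0.5906; sin 59.9° = 0.8652.
V₂ = V₁·(sin θ₂/sin θ₁) = 2.09·(0.8652/0.5906) = 3.062 km/s.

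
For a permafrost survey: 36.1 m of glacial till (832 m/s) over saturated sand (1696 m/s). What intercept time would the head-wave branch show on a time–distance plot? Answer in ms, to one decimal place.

75.6 ms

θ_c = arcsin(V₁/V₂) = arcsin(832/1696) = 29.38°; cos θ_c = 0.8714.
tᵢ = 2h·cos θ_c / V₁ = 2·36.1·0.8714 / 832 = 0.07562 s.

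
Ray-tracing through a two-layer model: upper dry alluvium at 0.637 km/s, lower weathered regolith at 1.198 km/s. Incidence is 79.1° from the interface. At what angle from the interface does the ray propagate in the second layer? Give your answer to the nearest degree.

69°

Convert to the normal: θ₁ = 90° − 79.1° = 10.9°.
Snell's law: sin θ₂ = (V₂/V₁)·sin θ₁ = (1.198/0.637)·sin 10.9° = 0.3556.
θ₂ = sin⁻¹(0.3556) = 20.83° (from vertical).
From the interface: 90° − 20.83° = 69.17°.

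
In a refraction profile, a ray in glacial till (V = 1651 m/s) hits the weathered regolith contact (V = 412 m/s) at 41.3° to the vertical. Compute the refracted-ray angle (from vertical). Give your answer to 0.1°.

Snell's law: sin θ₂ = (V₂/V₁)·sin θ₁ = (412/1651)·sin 41.3° = 0.1647.
θ₂ = sin⁻¹(0.1647) = 9.48° (from vertical).

9.5°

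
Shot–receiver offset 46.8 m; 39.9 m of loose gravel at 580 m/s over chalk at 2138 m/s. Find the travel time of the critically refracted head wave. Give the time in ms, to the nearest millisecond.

t = x/V₂ + 2h·√(V₂²−V₁²)/(V₁V₂).
√(V₂²−V₁²) = √(2138²−580²) = 2057.8 m/s; delay term = 2·39.9·2057.8/(580·2138) = 0.13243 s.
t = 46.8/2138 + 0.13243 = 0.15432 s.

154 ms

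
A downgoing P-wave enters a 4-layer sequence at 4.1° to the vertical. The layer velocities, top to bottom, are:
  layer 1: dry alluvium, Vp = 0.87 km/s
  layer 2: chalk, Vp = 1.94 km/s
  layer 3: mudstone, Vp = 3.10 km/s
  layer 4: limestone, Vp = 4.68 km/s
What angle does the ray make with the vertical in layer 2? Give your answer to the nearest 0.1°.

9.2°

Snell's law across each interface conserves sin θ / V, so sin θ_2 = V_2·sin θ₁/V₁.
sin θ_2 = 1.94 × sin 4.1° / 0.87 = 0.1594.
θ_2 = 9.17° from the vertical.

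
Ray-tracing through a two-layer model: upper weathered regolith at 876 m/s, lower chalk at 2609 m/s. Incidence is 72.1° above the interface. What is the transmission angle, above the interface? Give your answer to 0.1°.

23.7°

Angle from the normal: 90° − 72.1° = 17.9°.
Snell's law: sin θ₂ = (V₂/V₁)·sin θ₁ = (2609/876)·sin 17.9° = 0.9154.
θ₂ = arcsin 0.9154 = 66.26° from the normal.
From the interface: 90° − 66.26° = 23.74°.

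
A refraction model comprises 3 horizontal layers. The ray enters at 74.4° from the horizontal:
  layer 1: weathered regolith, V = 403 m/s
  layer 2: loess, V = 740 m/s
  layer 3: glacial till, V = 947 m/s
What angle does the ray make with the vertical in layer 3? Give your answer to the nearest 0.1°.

From the normal: θ₁ = 90° − 74.4° = 15.6°.
Ray parameter p = sin 15.6° / 403 = 6.6729e-04 s/m.
sin θ_3 = p·V_3 = 6.6729e-04 × 947 = 0.6319.
θ_3 = arcsin 0.6319 = 39.19°.

39.2°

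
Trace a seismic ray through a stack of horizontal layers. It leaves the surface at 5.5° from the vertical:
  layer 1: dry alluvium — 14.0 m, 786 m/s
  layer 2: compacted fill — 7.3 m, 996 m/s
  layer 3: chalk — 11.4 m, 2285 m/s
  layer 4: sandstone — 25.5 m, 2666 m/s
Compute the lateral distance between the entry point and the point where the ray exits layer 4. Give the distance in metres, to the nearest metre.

Ray parameter p = sin 5.5° / 786 m/s = 1.2194e-04 s/m.
Layer 1: θ = 5.50°; offset = 14.0·tan 5.50° = 1.348 m.
Layer 2: sin θ = p·996 = 0.1215 → θ = 6.98°; offset = 7.3·tan 6.98° = 0.893 m.
Layer 3: sin θ = p·2285 = 0.2786 → θ = 16.18°; offset = 11.4·tan 16.18° = 3.307 m.
Layer 4: sin θ = p·2666 = 0.3251 → θ = 18.97°; offset = 25.5·tan 18.97° = 8.766 m.
Summing the layer offsets gives 14.315 m.

14 m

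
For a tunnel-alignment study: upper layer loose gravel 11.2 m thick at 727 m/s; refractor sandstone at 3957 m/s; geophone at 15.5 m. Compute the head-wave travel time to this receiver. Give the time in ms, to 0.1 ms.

34.2 ms

t = x/V₂ + 2h·√(V₂²−V₁²)/(V₁V₂).
√(V₂²−V₁²) = √(3957²−727²) = 3889.6 m/s; delay term = 2·11.2·3889.6/(727·3957) = 0.03029 s.
t = 15.5/3957 + 0.03029 = 0.03420 s.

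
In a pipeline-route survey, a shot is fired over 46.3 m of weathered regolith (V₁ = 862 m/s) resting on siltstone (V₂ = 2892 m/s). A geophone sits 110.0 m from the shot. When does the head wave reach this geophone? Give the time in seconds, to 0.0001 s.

0.1406 s

t = x/V₂ + 2h·√(V₂²−V₁²)/(V₁V₂).
√(V₂²−V₁²) = √(2892²−862²) = 2760.5 m/s; delay term = 2·46.3·2760.5/(862·2892) = 0.10254 s.
t = 110.0/2892 + 0.10254 = 0.14058 s.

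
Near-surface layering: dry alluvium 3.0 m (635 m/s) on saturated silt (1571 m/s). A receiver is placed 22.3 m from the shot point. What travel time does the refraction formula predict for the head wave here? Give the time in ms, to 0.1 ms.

θ_c = arcsin(V₁/V₂) = arcsin(635/1571) = 23.84°, cos θ_c = 0.9147.
Intercept time tᵢ = 2h cos θ_c / V₁ = 2·3.0·0.9147/635 = 0.00864 s.
t = x/V₂ + tᵢ = 22.3/1571 + 0.00864 = 0.02284 s.

22.8 ms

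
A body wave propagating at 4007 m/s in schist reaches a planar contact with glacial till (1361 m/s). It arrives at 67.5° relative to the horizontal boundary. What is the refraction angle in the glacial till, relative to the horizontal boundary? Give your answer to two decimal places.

82.53°

Convert to the normal: θ₁ = 90° − 67.5° = 22.5°.
sin θ₁/V₁ = sin θ₂/V₂ ⇒ sin θ₂ = 1361·sin 22.5°/4007 = 1361·0.3827/4007 = 0.1300.
θ₂ = arcsin 0.1300 = 7.47° from the normal.
From the interface: 90° − 7.47° = 82.53°.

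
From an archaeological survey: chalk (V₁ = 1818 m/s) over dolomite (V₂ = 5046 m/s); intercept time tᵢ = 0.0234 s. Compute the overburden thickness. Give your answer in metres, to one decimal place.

θ_c = arcsin(1818/5046) = 21.12°; cos θ_c = 0.9328.
tᵢ = 2h cos θ_c/V₁ ⇒ h = tᵢ·V₁/(2 cos θ_c) = 0.0234·1818/(2·0.9328) = 22.80 m.

22.8 m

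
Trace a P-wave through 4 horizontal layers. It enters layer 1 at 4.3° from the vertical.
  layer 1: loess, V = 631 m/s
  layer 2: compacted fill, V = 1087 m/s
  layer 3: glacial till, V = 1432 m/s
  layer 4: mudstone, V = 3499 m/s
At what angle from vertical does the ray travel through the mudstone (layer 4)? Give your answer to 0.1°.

Ray parameter p = sin 4.3° / 631 = 1.1883e-04 s/m.
sin θ_4 = p·V_4 = 1.1883e-04 × 3499 = 0.4158.
θ_4 = 24.57° from the vertical.

24.6°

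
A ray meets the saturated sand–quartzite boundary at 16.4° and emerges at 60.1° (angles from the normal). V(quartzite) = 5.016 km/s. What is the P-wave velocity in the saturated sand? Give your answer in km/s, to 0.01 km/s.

1.63 km/s

sin 16.4° = 0.2823; sin 60.1° = 0.8669.
V₁ = V₂·(sin θ₁/sin θ₂) = 5.016·(0.2823/0.8669) = 1.63 km/s.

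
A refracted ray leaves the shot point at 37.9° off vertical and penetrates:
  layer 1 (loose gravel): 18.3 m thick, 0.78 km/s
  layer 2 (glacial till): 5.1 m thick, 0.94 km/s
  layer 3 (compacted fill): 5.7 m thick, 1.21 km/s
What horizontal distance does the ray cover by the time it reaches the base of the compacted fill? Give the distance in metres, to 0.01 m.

37.78 m

p = sin θ₁/V₁ = sin 37.9°/0.78 = 7.8755e-01 s/km is conserved through the stack.
Layer 1: θ = 37.90°; offset = 18.3·tan 37.90° = 14.2462 m.
Layer 2: sin θ = p·0.94 = 0.7403 → θ = 47.76°; offset = 5.1·tan 47.76° = 5.6159 m.
Layer 3: sin θ = p·1.21 = 0.9529 → θ = 72.35°; offset = 5.7·tan 72.35° = 17.9151 m.
Σ offsets = 37.7771 m.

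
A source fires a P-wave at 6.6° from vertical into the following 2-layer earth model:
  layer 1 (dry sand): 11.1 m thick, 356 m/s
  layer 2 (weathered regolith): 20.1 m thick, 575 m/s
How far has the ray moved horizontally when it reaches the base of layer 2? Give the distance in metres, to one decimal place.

p = sin θ₁/V₁ = sin 6.6°/356 = 3.2286e-04 s/m is conserved through the stack.
Layer 1: θ = 6.60°; offset = 11.1·tan 6.60° = 1.284 m.
Layer 2: sin θ = p·575 = 0.1856 → θ = 10.70°; offset = 20.1·tan 10.70° = 3.797 m.
Summing the layer offsets gives 5.082 m.

5.1 m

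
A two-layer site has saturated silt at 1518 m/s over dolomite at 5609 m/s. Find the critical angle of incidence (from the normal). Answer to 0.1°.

Critical incidence: sin θ_c = V₁/V₂ = 1518/5609 = 0.2706.
θ_c = arcsin 0.2706 = 15.70°.

15.7°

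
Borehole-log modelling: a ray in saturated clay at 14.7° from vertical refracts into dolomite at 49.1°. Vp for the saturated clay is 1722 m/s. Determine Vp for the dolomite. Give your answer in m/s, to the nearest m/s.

Snell's law: sin 14.7°/V₁ = sin 49.1°/V₂.
V₂ = V₁·sin 49.1°/sin 14.7° = 1722 × 2.9786 = 5129.22 m/s.

5129 m/s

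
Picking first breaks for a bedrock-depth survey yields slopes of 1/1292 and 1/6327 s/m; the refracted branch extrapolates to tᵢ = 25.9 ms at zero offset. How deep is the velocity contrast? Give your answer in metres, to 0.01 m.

17.09 m

θ_c = arcsin(1292/6327) = 11.78°; cos θ_c = 0.9789.
tᵢ = 2h cos θ_c/V₁ ⇒ h = tᵢ·V₁/(2 cos θ_c) = 0.0259·1292/(2·0.9789) = 17.09 m.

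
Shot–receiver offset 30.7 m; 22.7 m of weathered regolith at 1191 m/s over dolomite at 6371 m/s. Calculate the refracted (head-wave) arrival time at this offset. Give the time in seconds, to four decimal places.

θ_c = arcsin(V₁/V₂) = arcsin(1191/6371) = 10.77°, cos θ_c = 0.9824.
Intercept time tᵢ = 2h cos θ_c / V₁ = 2·22.7·0.9824/1191 = 0.03745 s.
t = x/V₂ + tᵢ = 30.7/6371 + 0.03745 = 0.04227 s.

0.0423 s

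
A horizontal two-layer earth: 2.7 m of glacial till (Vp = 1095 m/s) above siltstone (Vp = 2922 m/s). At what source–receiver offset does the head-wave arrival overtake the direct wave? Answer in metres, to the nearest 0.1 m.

θ_c = arcsin(1095/2922) = 22.01°, so cos θ_c = 0.9271 and tᵢ = 2h cos θ_c/V₁ = 0.0046 s.
At crossover x/V₁ = x/V₂ + tᵢ ⇒ x = tᵢ/(1/V₁ − 1/V₂) = 0.00457/(9.1324e-04 − 3.4223e-04) = 8.01 m.

8.0 m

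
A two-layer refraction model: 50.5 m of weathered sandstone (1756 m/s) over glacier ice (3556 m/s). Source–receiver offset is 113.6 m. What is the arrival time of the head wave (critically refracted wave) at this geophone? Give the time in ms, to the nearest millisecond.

θ_c = arcsin(V₁/V₂) = arcsin(1756/3556) = 29.59°, cos θ_c = 0.8696.
Intercept time tᵢ = 2h cos θ_c / V₁ = 2·50.5·0.8696/1756 = 0.05002 s.
t = x/V₂ + tᵢ = 113.6/3556 + 0.05002 = 0.08196 s.

82 ms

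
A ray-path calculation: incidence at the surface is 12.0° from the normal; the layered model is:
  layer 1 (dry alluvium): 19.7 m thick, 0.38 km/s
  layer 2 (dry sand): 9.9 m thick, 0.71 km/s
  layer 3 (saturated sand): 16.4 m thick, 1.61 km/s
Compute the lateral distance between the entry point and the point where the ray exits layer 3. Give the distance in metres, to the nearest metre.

Apply Snell's law at each interface; in layer i the horizontal offset is hᵢ·tan θᵢ.
Layer 1: θ = 12.00°; offset = 19.7·tan 12.00° = 4.187 m.
Layer 2: sin θ = 0.71·sin 12.0°/0.38 = 0.3885, θ = 22.86°; offset = 9.9·tan 22.86° = 4.174 m.
Layer 3: sin θ = 1.61·sin 12.0°/0.38 = 0.8809, θ = 61.75°; offset = 16.4·tan 61.75° = 30.522 m.
Σ offsets = 38.883 m.

39 m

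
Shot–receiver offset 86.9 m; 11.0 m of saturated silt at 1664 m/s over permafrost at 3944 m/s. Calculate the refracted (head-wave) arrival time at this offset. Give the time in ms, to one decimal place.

34.0 ms

θ_c = arcsin(V₁/V₂) = arcsin(1664/3944) = 24.96°, cos θ_c = 0.9066.
Intercept time tᵢ = 2h cos θ_c / V₁ = 2·11.0·0.9066/1664 = 0.01199 s.
t = x/V₂ + tᵢ = 86.9/3944 + 0.01199 = 0.03402 s.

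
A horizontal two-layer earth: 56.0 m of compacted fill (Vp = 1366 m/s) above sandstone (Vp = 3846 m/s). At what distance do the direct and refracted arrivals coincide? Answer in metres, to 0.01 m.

θ_c = arcsin(1366/3846) = 20.80°, so cos θ_c = 0.9348 and tᵢ = 2h cos θ_c/V₁ = 0.0766 s.
At crossover x/V₁ = x/V₂ + tᵢ ⇒ x = tᵢ/(1/V₁ − 1/V₂) = 0.07665/(7.3206e-04 − 2.6001e-04) = 162.37 m.

162.37 m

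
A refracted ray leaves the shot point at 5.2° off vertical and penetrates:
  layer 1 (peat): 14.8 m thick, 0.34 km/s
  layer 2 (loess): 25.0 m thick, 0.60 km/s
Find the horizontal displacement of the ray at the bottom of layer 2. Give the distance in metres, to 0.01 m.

Apply Snell's law at each interface; in layer i the horizontal offset is hᵢ·tan θᵢ.
Layer 1: θ = 5.20°; offset = 14.8·tan 5.20° = 1.3469 m.
Layer 2: sin θ = 0.60·sin 5.2°/0.34 = 0.1599, θ = 9.20°; offset = 25.0·tan 9.20° = 4.0506 m.
Total horizontal offset = 5.3975 m.

5.40 m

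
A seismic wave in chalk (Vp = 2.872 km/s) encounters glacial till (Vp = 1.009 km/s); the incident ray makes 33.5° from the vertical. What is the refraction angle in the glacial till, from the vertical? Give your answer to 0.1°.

11.2°

Snell's law: sin θ₂ = (V₂/V₁)·sin θ₁ = (1.009/2.872)·sin 33.5° = 0.1939.
θ₂ = arcsin 0.1939 = 11.18° from the normal.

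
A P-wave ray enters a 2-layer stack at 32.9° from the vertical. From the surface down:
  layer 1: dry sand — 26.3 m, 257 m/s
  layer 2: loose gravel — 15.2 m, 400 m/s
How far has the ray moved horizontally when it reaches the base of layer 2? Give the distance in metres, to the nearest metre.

Apply Snell's law at each interface; in layer i the horizontal offset is hᵢ·tan θᵢ.
Layer 1: θ = 32.90°; offset = 26.3·tan 32.90° = 17.014 m.
Layer 2: sin θ = 400·sin 32.9°/257 = 0.8454, θ = 57.72°; offset = 15.2·tan 57.72° = 24.059 m.
Total horizontal offset = 41.073 m.

41 m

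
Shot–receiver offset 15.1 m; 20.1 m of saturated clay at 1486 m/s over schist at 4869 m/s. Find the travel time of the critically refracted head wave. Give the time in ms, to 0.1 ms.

t = x/V₂ + 2h·√(V₂²−V₁²)/(V₁V₂).
√(V₂²−V₁²) = √(4869²−1486²) = 4636.7 m/s; delay term = 2·20.1·4636.7/(1486·4869) = 0.02576 s.
t = 15.1/4869 + 0.02576 = 0.02886 s.

28.9 ms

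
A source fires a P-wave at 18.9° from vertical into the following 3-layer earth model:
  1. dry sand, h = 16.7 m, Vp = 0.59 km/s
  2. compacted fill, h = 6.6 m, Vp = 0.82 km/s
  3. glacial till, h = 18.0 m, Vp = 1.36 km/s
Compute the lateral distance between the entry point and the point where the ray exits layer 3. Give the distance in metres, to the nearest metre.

29 m

Apply Snell's law at each interface; in layer i the horizontal offset is hᵢ·tan θᵢ.
Layer 1: θ = 18.90°; offset = 16.7·tan 18.90° = 5.718 m.
Layer 2: sin θ = 0.82·sin 18.9°/0.59 = 0.4502, θ = 26.76°; offset = 6.6·tan 26.76° = 3.328 m.
Layer 3: sin θ = 1.36·sin 18.9°/0.59 = 0.7467, θ = 48.30°; offset = 18.0·tan 48.30° = 20.204 m.
Total horizontal offset = 29.249 m.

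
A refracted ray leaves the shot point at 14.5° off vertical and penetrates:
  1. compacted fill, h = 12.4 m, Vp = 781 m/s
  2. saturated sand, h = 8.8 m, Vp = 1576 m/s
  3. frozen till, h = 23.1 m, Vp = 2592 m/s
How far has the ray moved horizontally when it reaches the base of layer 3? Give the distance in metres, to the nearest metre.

Apply Snell's law at each interface; in layer i the horizontal offset is hᵢ·tan θᵢ.
Layer 1: θ = 14.50°; offset = 12.4·tan 14.50° = 3.207 m.
Layer 2: sin θ = 1576·sin 14.5°/781 = 0.5052, θ = 30.35°; offset = 8.8·tan 30.35° = 5.152 m.
Layer 3: sin θ = 2592·sin 14.5°/781 = 0.8310, θ = 56.20°; offset = 23.1·tan 56.20° = 34.504 m.
Σ offsets = 42.863 m.

43 m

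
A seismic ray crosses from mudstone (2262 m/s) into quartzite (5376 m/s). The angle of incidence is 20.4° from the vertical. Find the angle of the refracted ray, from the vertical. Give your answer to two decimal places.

55.94°

sin θ₁/V₁ = sin θ₂/V₂ ⇒ sin θ₂ = 5376·sin 20.4°/2262 = 5376·0.3486/2262 = 0.8284.
θ₂ = sin⁻¹(0.8284) = 55.94° (from vertical).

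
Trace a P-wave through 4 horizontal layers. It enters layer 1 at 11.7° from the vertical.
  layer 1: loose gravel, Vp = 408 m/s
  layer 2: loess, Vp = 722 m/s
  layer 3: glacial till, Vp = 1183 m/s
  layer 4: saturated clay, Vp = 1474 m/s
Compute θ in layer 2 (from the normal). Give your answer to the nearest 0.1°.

21.0°

Ray parameter p = sin 11.7° / 408 = 4.9703e-04 s/m.
sin θ_2 = p·V_2 = 4.9703e-04 × 722 = 0.3589.
θ_2 = arcsin 0.3589 = 21.03°.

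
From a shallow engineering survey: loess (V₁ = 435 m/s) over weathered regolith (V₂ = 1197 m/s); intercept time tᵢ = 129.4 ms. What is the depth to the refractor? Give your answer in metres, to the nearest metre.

θ_c = arcsin(435/1197) = 21.31°; cos θ_c = 0.9316.
tᵢ = 2h cos θ_c/V₁ ⇒ h = tᵢ·V₁/(2 cos θ_c) = 0.1294·435/(2·0.9316) = 30.21 m.

30 m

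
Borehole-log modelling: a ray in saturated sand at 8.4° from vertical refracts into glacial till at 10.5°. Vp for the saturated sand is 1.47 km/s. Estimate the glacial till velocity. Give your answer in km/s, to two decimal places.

1.83 km/s

Snell's law: sin 8.4°/V₁ = sin 10.5°/V₂.
V₂ = V₁·sin 10.5°/sin 8.4° = 1.47 × 1.2475 = 1.83 km/s.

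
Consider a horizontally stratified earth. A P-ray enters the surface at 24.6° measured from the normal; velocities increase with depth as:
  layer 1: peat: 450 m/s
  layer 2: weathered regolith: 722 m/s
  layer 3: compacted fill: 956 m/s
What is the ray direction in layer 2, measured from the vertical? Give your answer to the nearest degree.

42°

Snell's law across each interface conserves sin θ / V, so sin θ_2 = V_2·sin θ₁/V₁.
sin θ_2 = 722 × sin 24.6° / 450 = 0.6679.
θ_2 = arcsin 0.6679 = 41.91°.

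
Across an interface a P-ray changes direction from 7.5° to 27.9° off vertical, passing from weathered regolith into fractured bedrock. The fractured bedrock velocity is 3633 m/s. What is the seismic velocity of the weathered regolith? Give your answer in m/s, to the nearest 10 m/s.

sin 7.5° = 0.1305; sin 27.9° = 0.4679.
V₁ = V₂·(sin θ₁/sin θ₂) = 3633·(0.1305/0.4679) = 1013.40 m/s.

1010 m/s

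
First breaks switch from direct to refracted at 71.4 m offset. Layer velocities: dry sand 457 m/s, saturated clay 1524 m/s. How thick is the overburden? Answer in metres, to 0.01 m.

h = (x_cross/2)·√((V₂−V₁)/(V₂+V₁)).
(V₂−V₁)/(V₂+V₁) = (1524−457)/(1524+457) = 0.5386; √ = 0.7339.
h = (71.4/2)·0.7339 = 26.20 m.

26.20 m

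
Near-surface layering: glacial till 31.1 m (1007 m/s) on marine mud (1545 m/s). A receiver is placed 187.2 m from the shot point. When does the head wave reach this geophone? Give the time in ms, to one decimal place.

θ_c = arcsin(V₁/V₂) = arcsin(1007/1545) = 40.68°, cos θ_c = 0.7584.
Intercept time tᵢ = 2h cos θ_c / V₁ = 2·31.1·0.7584/1007 = 0.04685 s.
t = x/V₂ + tᵢ = 187.2/1545 + 0.04685 = 0.16801 s.

168.0 ms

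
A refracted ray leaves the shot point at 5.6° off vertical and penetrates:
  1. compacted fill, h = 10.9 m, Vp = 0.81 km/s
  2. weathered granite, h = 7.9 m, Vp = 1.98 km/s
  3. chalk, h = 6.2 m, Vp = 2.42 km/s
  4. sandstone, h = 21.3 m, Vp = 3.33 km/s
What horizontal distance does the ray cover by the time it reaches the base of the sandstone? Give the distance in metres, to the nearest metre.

14 m

Apply Snell's law at each interface; in layer i the horizontal offset is hᵢ·tan θᵢ.
Layer 1: θ = 5.60°; offset = 10.9·tan 5.60° = 1.069 m.
Layer 2: sin θ = 1.98·sin 5.6°/0.81 = 0.2385, θ = 13.80°; offset = 7.9·tan 13.80° = 1.940 m.
Layer 3: sin θ = 2.42·sin 5.6°/0.81 = 0.2915, θ = 16.95°; offset = 6.2·tan 16.95° = 1.890 m.
Layer 4: sin θ = 3.33·sin 5.6°/0.81 = 0.4012, θ = 23.65°; offset = 21.3·tan 23.65° = 9.329 m.
Summing the layer offsets gives 14.227 m.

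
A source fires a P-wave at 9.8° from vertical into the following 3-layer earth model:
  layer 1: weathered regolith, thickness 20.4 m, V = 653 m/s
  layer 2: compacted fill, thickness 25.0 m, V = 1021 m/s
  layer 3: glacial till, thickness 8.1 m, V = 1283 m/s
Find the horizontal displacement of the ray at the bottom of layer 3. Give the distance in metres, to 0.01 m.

p = sin θ₁/V₁ = sin 9.8°/653 = 2.6066e-04 s/m is conserved through the stack.
Layer 1: θ = 9.80°; offset = 20.4·tan 9.80° = 3.5237 m.
Layer 2: sin θ = p·1021 = 0.2661 → θ = 15.43°; offset = 25.0·tan 15.43° = 6.9022 m.
Layer 3: sin θ = p·1283 = 0.3344 → θ = 19.54°; offset = 8.1·tan 19.54° = 2.8743 m.
Σ offsets = 13.3002 m.

13.30 m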